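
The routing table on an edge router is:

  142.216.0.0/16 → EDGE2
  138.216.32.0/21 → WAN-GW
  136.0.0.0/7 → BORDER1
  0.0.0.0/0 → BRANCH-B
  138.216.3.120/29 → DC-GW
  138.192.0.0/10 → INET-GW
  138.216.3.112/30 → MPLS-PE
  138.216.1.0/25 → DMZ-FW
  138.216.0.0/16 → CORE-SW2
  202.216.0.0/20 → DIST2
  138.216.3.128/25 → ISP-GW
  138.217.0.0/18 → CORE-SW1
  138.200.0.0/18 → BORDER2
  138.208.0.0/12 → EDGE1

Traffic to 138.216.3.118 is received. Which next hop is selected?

Routes whose prefix contains 138.216.3.118:
  0.0.0.0/0 (default, matches everything) -> BRANCH-B
  138.192.0.0/10 (138.192.0.0 - 138.255.255.255) -> INET-GW
  138.208.0.0/12 (138.208.0.0 - 138.223.255.255) -> EDGE1
  138.216.0.0/16 (138.216.0.0 - 138.216.255.255) -> CORE-SW2
More-specific entries that do NOT match:
  138.216.3.112/30 (138.216.3.112 - 138.216.3.115) does not contain 138.216.3.118
  138.216.3.120/29 (138.216.3.120 - 138.216.3.127) does not contain 138.216.3.118
  138.216.1.0/25 (138.216.1.0 - 138.216.1.127) does not contain 138.216.3.118
  138.216.3.128/25 (138.216.3.128 - 138.216.3.255) does not contain 138.216.3.118
  138.216.32.0/21 (138.216.32.0 - 138.216.39.255) does not contain 138.216.3.118
  202.216.0.0/20 (202.216.0.0 - 202.216.15.255) does not contain 138.216.3.118
  138.217.0.0/18 (138.217.0.0 - 138.217.63.255) does not contain 138.216.3.118
  138.200.0.0/18 (138.200.0.0 - 138.200.63.255) does not contain 138.216.3.118
Longest matching prefix is /16 -> next hop CORE-SW2.

CORE-SW2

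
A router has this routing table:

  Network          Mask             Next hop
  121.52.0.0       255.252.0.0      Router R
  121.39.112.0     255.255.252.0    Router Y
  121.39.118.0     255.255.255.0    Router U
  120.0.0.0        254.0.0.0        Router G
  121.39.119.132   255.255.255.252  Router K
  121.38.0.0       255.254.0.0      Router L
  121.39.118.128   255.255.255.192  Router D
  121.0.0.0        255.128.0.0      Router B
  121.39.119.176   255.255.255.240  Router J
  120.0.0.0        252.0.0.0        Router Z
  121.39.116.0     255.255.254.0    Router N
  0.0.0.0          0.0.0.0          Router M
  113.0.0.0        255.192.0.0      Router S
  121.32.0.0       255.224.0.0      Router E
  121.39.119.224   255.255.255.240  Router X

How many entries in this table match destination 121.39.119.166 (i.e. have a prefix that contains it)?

Prefixes containing 121.39.119.166:
  0.0.0.0/0 (default, matches everything)
  120.0.0.0/6 (120.0.0.0 - 123.255.255.255)
  120.0.0.0/7 (120.0.0.0 - 121.255.255.255)
  121.0.0.0/9 (121.0.0.0 - 121.127.255.255)
  121.32.0.0/11 (121.32.0.0 - 121.63.255.255)
  121.38.0.0/15 (121.38.0.0 - 121.39.255.255)
Total matching entries: 6.

6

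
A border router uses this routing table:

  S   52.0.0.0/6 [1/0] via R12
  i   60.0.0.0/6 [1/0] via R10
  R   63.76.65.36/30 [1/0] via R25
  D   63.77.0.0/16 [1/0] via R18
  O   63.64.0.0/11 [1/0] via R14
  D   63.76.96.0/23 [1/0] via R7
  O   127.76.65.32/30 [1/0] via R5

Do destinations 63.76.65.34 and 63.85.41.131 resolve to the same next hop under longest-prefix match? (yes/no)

63.76.65.34: longest match 63.64.0.0/11 -> R14
63.85.41.131: longest match 63.64.0.0/11 -> R14

yes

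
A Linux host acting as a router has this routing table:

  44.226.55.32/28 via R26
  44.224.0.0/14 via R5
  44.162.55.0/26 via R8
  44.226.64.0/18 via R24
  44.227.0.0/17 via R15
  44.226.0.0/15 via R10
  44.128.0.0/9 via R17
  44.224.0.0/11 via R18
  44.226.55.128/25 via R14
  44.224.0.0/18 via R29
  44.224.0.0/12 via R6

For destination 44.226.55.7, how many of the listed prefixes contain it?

Prefixes containing 44.226.55.7:
  44.128.0.0/9 (44.128.0.0 - 44.255.255.255)
  44.224.0.0/11 (44.224.0.0 - 44.255.255.255)
  44.224.0.0/12 (44.224.0.0 - 44.239.255.255)
  44.224.0.0/14 (44.224.0.0 - 44.227.255.255)
  44.226.0.0/15 (44.226.0.0 - 44.227.255.255)
Total matching entries: 5.

5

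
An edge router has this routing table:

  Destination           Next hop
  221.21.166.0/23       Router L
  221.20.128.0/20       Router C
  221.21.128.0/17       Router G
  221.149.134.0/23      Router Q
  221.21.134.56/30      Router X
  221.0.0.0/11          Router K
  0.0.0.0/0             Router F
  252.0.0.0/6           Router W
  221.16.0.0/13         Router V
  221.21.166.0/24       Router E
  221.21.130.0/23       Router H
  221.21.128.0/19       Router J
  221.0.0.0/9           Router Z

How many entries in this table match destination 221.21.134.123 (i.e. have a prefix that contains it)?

6

Prefixes containing 221.21.134.123:
  0.0.0.0/0 (default, matches everything)
  221.0.0.0/9 (221.0.0.0 - 221.127.255.255)
  221.0.0.0/11 (221.0.0.0 - 221.31.255.255)
  221.16.0.0/13 (221.16.0.0 - 221.23.255.255)
  221.21.128.0/17 (221.21.128.0 - 221.21.255.255)
  221.21.128.0/19 (221.21.128.0 - 221.21.159.255)
Total matching entries: 6.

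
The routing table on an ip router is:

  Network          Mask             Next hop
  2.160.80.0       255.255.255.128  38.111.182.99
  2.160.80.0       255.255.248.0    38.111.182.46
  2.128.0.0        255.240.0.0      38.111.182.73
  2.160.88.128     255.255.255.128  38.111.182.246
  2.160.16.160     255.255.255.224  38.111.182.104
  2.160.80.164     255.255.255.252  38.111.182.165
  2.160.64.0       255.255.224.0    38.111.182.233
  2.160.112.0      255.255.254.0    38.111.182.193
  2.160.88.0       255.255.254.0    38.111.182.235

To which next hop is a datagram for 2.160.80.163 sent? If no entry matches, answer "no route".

38.111.182.46

Routes whose prefix contains 2.160.80.163:
  2.160.64.0/19 (2.160.64.0 - 2.160.95.255) -> 38.111.182.233
  2.160.80.0/21 (2.160.80.0 - 2.160.87.255) -> 38.111.182.46
More-specific entries that do NOT match:
  2.160.80.164/30 (2.160.80.164 - 2.160.80.167) does not contain 2.160.80.163
  2.160.16.160/27 (2.160.16.160 - 2.160.16.191) does not contain 2.160.80.163
  2.160.80.0/25 (2.160.80.0 - 2.160.80.127) does not contain 2.160.80.163
  2.160.88.128/25 (2.160.88.128 - 2.160.88.255) does not contain 2.160.80.163
  2.160.112.0/23 (2.160.112.0 - 2.160.113.255) does not contain 2.160.80.163
  2.160.88.0/23 (2.160.88.0 - 2.160.89.255) does not contain 2.160.80.163
Longest matching prefix is /21 -> next hop 38.111.182.46.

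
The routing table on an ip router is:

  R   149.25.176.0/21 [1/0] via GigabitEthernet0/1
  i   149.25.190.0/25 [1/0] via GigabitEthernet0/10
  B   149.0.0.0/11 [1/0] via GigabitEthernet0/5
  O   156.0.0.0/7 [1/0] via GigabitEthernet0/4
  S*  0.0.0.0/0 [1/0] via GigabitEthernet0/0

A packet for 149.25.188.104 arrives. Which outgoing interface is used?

Routes whose prefix contains 149.25.188.104:
  0.0.0.0/0 (default, matches everything) -> GigabitEthernet0/0
  149.0.0.0/11 (149.0.0.0 - 149.31.255.255) -> GigabitEthernet0/5
More-specific entries that do NOT match:
  149.25.190.0/25 (149.25.190.0 - 149.25.190.127) does not contain 149.25.188.104
  149.25.176.0/21 (149.25.176.0 - 149.25.183.255) does not contain 149.25.188.104
Longest matching prefix is /11 -> interface GigabitEthernet0/5.

GigabitEthernet0/5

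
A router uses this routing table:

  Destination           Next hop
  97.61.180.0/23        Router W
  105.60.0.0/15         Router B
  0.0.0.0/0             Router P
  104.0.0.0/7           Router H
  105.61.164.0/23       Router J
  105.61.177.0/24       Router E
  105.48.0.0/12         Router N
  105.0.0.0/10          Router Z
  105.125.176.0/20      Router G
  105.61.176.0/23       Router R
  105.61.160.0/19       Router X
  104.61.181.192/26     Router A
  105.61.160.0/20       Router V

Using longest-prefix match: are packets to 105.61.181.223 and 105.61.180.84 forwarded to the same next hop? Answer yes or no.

yes

105.61.181.223: longest match 105.61.160.0/19 -> Router X
105.61.180.84: longest match 105.61.160.0/19 -> Router X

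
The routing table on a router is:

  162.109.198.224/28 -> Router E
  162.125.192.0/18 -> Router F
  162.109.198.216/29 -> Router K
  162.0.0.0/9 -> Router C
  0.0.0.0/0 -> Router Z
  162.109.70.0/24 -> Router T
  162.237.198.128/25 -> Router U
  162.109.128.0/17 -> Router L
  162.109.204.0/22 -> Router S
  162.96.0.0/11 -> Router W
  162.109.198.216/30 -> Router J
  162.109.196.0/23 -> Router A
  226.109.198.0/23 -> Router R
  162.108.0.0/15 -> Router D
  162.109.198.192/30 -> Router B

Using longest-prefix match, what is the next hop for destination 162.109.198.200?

Router L

Routes whose prefix contains 162.109.198.200:
  0.0.0.0/0 (default, matches everything) -> Router Z
  162.0.0.0/9 (162.0.0.0 - 162.127.255.255) -> Router C
  162.96.0.0/11 (162.96.0.0 - 162.127.255.255) -> Router W
  162.108.0.0/15 (162.108.0.0 - 162.109.255.255) -> Router D
  162.109.128.0/17 (162.109.128.0 - 162.109.255.255) -> Router L
More-specific entries that do NOT match:
  162.109.198.216/30 (162.109.198.216 - 162.109.198.219) does not contain 162.109.198.200
  162.109.198.192/30 (162.109.198.192 - 162.109.198.195) does not contain 162.109.198.200
  162.109.198.216/29 (162.109.198.216 - 162.109.198.223) does not contain 162.109.198.200
  162.109.198.224/28 (162.109.198.224 - 162.109.198.239) does not contain 162.109.198.200
  162.237.198.128/25 (162.237.198.128 - 162.237.198.255) does not contain 162.109.198.200
  162.109.70.0/24 (162.109.70.0 - 162.109.70.255) does not contain 162.109.198.200
  162.109.196.0/23 (162.109.196.0 - 162.109.197.255) does not contain 162.109.198.200
  226.109.198.0/23 (226.109.198.0 - 226.109.199.255) does not contain 162.109.198.200
  162.109.204.0/22 (162.109.204.0 - 162.109.207.255) does not contain 162.109.198.200
  162.125.192.0/18 (162.125.192.0 - 162.125.255.255) does not contain 162.109.198.200
Longest matching prefix is /17 -> next hop Router L.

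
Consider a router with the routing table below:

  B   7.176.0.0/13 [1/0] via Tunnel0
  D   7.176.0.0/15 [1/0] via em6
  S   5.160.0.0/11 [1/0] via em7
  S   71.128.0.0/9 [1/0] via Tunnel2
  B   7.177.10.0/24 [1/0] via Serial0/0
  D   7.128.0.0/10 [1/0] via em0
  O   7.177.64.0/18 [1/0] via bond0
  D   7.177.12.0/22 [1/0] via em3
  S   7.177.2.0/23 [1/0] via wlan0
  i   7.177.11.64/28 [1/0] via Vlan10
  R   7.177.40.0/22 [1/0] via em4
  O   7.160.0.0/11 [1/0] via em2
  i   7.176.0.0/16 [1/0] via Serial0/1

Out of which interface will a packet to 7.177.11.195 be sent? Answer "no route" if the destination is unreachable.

Routes whose prefix contains 7.177.11.195:
  7.128.0.0/10 (7.128.0.0 - 7.191.255.255) -> em0
  7.160.0.0/11 (7.160.0.0 - 7.191.255.255) -> em2
  7.176.0.0/13 (7.176.0.0 - 7.183.255.255) -> Tunnel0
  7.176.0.0/15 (7.176.0.0 - 7.177.255.255) -> em6
More-specific entries that do NOT match:
  7.177.11.64/28 (7.177.11.64 - 7.177.11.79) does not contain 7.177.11.195
  7.177.10.0/24 (7.177.10.0 - 7.177.10.255) does not contain 7.177.11.195
  7.177.2.0/23 (7.177.2.0 - 7.177.3.255) does not contain 7.177.11.195
  7.177.12.0/22 (7.177.12.0 - 7.177.15.255) does not contain 7.177.11.195
  7.177.40.0/22 (7.177.40.0 - 7.177.43.255) does not contain 7.177.11.195
  7.177.64.0/18 (7.177.64.0 - 7.177.127.255) does not contain 7.177.11.195
  7.176.0.0/16 (7.176.0.0 - 7.176.255.255) does not contain 7.177.11.195
Longest matching prefix is /15 -> interface em6.

em6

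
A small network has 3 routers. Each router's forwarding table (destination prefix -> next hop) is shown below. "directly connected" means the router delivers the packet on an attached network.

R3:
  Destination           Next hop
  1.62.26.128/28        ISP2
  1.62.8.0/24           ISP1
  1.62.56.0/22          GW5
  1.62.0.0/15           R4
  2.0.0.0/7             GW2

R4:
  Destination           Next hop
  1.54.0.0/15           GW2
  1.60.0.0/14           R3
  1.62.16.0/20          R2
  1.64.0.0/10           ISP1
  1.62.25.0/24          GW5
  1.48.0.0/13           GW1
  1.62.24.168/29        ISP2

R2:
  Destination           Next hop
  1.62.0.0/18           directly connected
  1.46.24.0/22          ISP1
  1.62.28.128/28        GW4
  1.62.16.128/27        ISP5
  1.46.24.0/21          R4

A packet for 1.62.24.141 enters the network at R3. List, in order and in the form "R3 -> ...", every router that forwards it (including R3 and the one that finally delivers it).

R3 -> R4 -> R2

At R3: longest match for 1.62.24.141 is 1.62.0.0/15 -> R4
At R4: longest match for 1.62.24.141 is 1.62.16.0/20 -> R2
At R2: longest match for 1.62.24.141 is 1.62.0.0/18 -> directly connected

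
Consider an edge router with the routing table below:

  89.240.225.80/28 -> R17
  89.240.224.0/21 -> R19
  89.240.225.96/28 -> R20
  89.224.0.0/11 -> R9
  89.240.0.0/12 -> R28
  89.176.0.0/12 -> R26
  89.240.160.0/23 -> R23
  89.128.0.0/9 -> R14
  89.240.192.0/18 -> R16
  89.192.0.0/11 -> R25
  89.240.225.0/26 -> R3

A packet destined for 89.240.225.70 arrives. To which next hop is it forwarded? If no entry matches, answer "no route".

Routes whose prefix contains 89.240.225.70:
  89.128.0.0/9 (89.128.0.0 - 89.255.255.255) -> R14
  89.224.0.0/11 (89.224.0.0 - 89.255.255.255) -> R9
  89.240.0.0/12 (89.240.0.0 - 89.255.255.255) -> R28
  89.240.192.0/18 (89.240.192.0 - 89.240.255.255) -> R16
  89.240.224.0/21 (89.240.224.0 - 89.240.231.255) -> R19
More-specific entries that do NOT match:
  89.240.225.80/28 (89.240.225.80 - 89.240.225.95) does not contain 89.240.225.70
  89.240.225.96/28 (89.240.225.96 - 89.240.225.111) does not contain 89.240.225.70
  89.240.225.0/26 (89.240.225.0 - 89.240.225.63) does not contain 89.240.225.70
  89.240.160.0/23 (89.240.160.0 - 89.240.161.255) does not contain 89.240.225.70
Longest matching prefix is /21 -> next hop R19.

R19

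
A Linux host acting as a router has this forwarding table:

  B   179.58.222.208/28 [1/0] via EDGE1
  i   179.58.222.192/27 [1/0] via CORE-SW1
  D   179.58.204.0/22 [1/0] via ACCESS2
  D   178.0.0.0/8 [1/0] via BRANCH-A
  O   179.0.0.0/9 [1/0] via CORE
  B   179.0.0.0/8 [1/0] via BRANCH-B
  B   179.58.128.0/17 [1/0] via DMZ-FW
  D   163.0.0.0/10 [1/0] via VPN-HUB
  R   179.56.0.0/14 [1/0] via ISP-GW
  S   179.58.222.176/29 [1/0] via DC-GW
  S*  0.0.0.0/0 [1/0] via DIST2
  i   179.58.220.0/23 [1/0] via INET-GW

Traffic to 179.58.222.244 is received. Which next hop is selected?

DMZ-FW

Routes whose prefix contains 179.58.222.244:
  0.0.0.0/0 (default, matches everything) -> DIST2
  179.0.0.0/8 (179.0.0.0 - 179.255.255.255) -> BRANCH-B
  179.0.0.0/9 (179.0.0.0 - 179.127.255.255) -> CORE
  179.56.0.0/14 (179.56.0.0 - 179.59.255.255) -> ISP-GW
  179.58.128.0/17 (179.58.128.0 - 179.58.255.255) -> DMZ-FW
More-specific entries that do NOT match:
  179.58.222.176/29 (179.58.222.176 - 179.58.222.183) does not contain 179.58.222.244
  179.58.222.208/28 (179.58.222.208 - 179.58.222.223) does not contain 179.58.222.244
  179.58.222.192/27 (179.58.222.192 - 179.58.222.223) does not contain 179.58.222.244
  179.58.220.0/23 (179.58.220.0 - 179.58.221.255) does not contain 179.58.222.244
  179.58.204.0/22 (179.58.204.0 - 179.58.207.255) does not contain 179.58.222.244
Longest matching prefix is /17 -> next hop DMZ-FW.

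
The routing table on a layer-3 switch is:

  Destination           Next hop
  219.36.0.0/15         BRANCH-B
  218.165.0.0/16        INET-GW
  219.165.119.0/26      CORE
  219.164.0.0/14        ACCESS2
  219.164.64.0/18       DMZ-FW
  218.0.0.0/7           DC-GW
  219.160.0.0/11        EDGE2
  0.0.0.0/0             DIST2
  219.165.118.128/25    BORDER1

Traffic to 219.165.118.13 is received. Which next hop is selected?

Routes whose prefix contains 219.165.118.13:
  0.0.0.0/0 (default, matches everything) -> DIST2
  218.0.0.0/7 (218.0.0.0 - 219.255.255.255) -> DC-GW
  219.160.0.0/11 (219.160.0.0 - 219.191.255.255) -> EDGE2
  219.164.0.0/14 (219.164.0.0 - 219.167.255.255) -> ACCESS2
More-specific entries that do NOT match:
  219.165.119.0/26 (219.165.119.0 - 219.165.119.63) does not contain 219.165.118.13
  219.165.118.128/25 (219.165.118.128 - 219.165.118.255) does not contain 219.165.118.13
  219.164.64.0/18 (219.164.64.0 - 219.164.127.255) does not contain 219.165.118.13
  218.165.0.0/16 (218.165.0.0 - 218.165.255.255) does not contain 219.165.118.13
  219.36.0.0/15 (219.36.0.0 - 219.37.255.255) does not contain 219.165.118.13
Longest matching prefix is /14 -> next hop ACCESS2.

ACCESS2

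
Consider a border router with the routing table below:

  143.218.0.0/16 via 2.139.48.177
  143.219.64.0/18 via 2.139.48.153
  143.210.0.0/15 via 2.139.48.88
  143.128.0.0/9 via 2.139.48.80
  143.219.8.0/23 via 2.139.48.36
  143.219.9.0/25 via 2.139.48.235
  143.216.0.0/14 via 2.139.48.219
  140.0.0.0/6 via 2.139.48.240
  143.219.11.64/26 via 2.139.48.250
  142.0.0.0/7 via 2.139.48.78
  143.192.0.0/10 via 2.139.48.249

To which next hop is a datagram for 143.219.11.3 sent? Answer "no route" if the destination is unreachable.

Routes whose prefix contains 143.219.11.3:
  140.0.0.0/6 (140.0.0.0 - 143.255.255.255) -> 2.139.48.240
  142.0.0.0/7 (142.0.0.0 - 143.255.255.255) -> 2.139.48.78
  143.128.0.0/9 (143.128.0.0 - 143.255.255.255) -> 2.139.48.80
  143.192.0.0/10 (143.192.0.0 - 143.255.255.255) -> 2.139.48.249
  143.216.0.0/14 (143.216.0.0 - 143.219.255.255) -> 2.139.48.219
More-specific entries that do NOT match:
  143.219.11.64/26 (143.219.11.64 - 143.219.11.127) does not contain 143.219.11.3
  143.219.9.0/25 (143.219.9.0 - 143.219.9.127) does not contain 143.219.11.3
  143.219.8.0/23 (143.219.8.0 - 143.219.9.255) does not contain 143.219.11.3
  143.219.64.0/18 (143.219.64.0 - 143.219.127.255) does not contain 143.219.11.3
  143.218.0.0/16 (143.218.0.0 - 143.218.255.255) does not contain 143.219.11.3
  143.210.0.0/15 (143.210.0.0 - 143.211.255.255) does not contain 143.219.11.3
Longest matching prefix is /14 -> next hop 2.139.48.219.

2.139.48.219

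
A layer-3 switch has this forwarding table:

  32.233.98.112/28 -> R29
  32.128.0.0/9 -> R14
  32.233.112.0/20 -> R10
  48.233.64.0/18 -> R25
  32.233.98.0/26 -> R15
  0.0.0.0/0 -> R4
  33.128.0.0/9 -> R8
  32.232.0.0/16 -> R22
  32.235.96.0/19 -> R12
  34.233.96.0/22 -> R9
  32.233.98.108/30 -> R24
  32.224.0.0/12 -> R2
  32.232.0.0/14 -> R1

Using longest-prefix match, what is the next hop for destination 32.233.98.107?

R1

Routes whose prefix contains 32.233.98.107:
  0.0.0.0/0 (default, matches everything) -> R4
  32.128.0.0/9 (32.128.0.0 - 32.255.255.255) -> R14
  32.224.0.0/12 (32.224.0.0 - 32.239.255.255) -> R2
  32.232.0.0/14 (32.232.0.0 - 32.235.255.255) -> R1
More-specific entries that do NOT match:
  32.233.98.108/30 (32.233.98.108 - 32.233.98.111) does not contain 32.233.98.107
  32.233.98.112/28 (32.233.98.112 - 32.233.98.127) does not contain 32.233.98.107
  32.233.98.0/26 (32.233.98.0 - 32.233.98.63) does not contain 32.233.98.107
  34.233.96.0/22 (34.233.96.0 - 34.233.99.255) does not contain 32.233.98.107
  32.233.112.0/20 (32.233.112.0 - 32.233.127.255) does not contain 32.233.98.107
  32.235.96.0/19 (32.235.96.0 - 32.235.127.255) does not contain 32.233.98.107
  48.233.64.0/18 (48.233.64.0 - 48.233.127.255) does not contain 32.233.98.107
  32.232.0.0/16 (32.232.0.0 - 32.232.255.255) does not contain 32.233.98.107
Longest matching prefix is /14 -> next hop R1.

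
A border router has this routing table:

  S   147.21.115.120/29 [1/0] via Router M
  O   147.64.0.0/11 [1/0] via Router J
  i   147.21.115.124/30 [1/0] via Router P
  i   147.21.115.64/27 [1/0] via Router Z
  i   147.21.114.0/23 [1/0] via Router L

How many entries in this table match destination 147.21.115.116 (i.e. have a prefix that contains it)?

Prefixes containing 147.21.115.116:
  147.21.114.0/23 (147.21.114.0 - 147.21.115.255)
Total matching entries: 1.

1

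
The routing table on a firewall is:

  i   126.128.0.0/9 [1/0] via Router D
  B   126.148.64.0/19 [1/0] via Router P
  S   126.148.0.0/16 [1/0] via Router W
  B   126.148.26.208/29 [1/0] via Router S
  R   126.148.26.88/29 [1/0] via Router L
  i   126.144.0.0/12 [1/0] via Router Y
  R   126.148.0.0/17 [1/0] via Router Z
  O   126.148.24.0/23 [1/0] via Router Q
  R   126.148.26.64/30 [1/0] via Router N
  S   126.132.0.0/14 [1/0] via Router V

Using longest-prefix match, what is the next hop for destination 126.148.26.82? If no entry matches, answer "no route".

Router Z

Routes whose prefix contains 126.148.26.82:
  126.128.0.0/9 (126.128.0.0 - 126.255.255.255) -> Router D
  126.144.0.0/12 (126.144.0.0 - 126.159.255.255) -> Router Y
  126.148.0.0/16 (126.148.0.0 - 126.148.255.255) -> Router W
  126.148.0.0/17 (126.148.0.0 - 126.148.127.255) -> Router Z
More-specific entries that do NOT match:
  126.148.26.64/30 (126.148.26.64 - 126.148.26.67) does not contain 126.148.26.82
  126.148.26.208/29 (126.148.26.208 - 126.148.26.215) does not contain 126.148.26.82
  126.148.26.88/29 (126.148.26.88 - 126.148.26.95) does not contain 126.148.26.82
  126.148.24.0/23 (126.148.24.0 - 126.148.25.255) does not contain 126.148.26.82
  126.148.64.0/19 (126.148.64.0 - 126.148.95.255) does not contain 126.148.26.82
Longest matching prefix is /17 -> next hop Router Z.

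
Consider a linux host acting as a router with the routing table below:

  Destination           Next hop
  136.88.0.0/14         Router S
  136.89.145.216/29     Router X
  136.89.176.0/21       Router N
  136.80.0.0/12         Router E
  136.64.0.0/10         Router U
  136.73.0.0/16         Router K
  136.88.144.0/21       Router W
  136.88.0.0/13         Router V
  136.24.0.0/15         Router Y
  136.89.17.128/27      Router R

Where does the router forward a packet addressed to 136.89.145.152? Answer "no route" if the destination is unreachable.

Routes whose prefix contains 136.89.145.152:
  136.64.0.0/10 (136.64.0.0 - 136.127.255.255) -> Router U
  136.80.0.0/12 (136.80.0.0 - 136.95.255.255) -> Router E
  136.88.0.0/13 (136.88.0.0 - 136.95.255.255) -> Router V
  136.88.0.0/14 (136.88.0.0 - 136.91.255.255) -> Router S
More-specific entries that do NOT match:
  136.89.145.216/29 (136.89.145.216 - 136.89.145.223) does not contain 136.89.145.152
  136.89.17.128/27 (136.89.17.128 - 136.89.17.159) does not contain 136.89.145.152
  136.89.176.0/21 (136.89.176.0 - 136.89.183.255) does not contain 136.89.145.152
  136.88.144.0/21 (136.88.144.0 - 136.88.151.255) does not contain 136.89.145.152
  136.73.0.0/16 (136.73.0.0 - 136.73.255.255) does not contain 136.89.145.152
  136.24.0.0/15 (136.24.0.0 - 136.25.255.255) does not contain 136.89.145.152
Longest matching prefix is /14 -> next hop Router S.

Router S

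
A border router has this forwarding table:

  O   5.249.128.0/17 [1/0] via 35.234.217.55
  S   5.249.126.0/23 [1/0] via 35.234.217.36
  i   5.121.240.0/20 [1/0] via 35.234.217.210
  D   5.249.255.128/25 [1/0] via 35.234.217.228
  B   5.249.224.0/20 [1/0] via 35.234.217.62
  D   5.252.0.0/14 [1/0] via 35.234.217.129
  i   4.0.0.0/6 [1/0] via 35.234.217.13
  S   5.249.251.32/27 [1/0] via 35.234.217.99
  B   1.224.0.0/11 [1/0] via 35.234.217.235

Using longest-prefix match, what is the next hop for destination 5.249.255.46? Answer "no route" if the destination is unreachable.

35.234.217.55

Routes whose prefix contains 5.249.255.46:
  4.0.0.0/6 (4.0.0.0 - 7.255.255.255) -> 35.234.217.13
  5.249.128.0/17 (5.249.128.0 - 5.249.255.255) -> 35.234.217.55
More-specific entries that do NOT match:
  5.249.251.32/27 (5.249.251.32 - 5.249.251.63) does not contain 5.249.255.46
  5.249.255.128/25 (5.249.255.128 - 5.249.255.255) does not contain 5.249.255.46
  5.249.126.0/23 (5.249.126.0 - 5.249.127.255) does not contain 5.249.255.46
  5.121.240.0/20 (5.121.240.0 - 5.121.255.255) does not contain 5.249.255.46
  5.249.224.0/20 (5.249.224.0 - 5.249.239.255) does not contain 5.249.255.46
Longest matching prefix is /17 -> next hop 35.234.217.55.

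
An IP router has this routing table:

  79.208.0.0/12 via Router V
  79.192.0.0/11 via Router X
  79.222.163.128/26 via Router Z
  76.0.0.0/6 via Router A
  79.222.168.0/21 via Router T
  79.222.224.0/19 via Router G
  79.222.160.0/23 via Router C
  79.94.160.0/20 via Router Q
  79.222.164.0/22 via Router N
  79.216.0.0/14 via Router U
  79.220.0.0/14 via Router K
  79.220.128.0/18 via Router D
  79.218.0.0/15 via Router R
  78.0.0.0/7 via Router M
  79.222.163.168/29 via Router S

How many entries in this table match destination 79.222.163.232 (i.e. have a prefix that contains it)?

Prefixes containing 79.222.163.232:
  76.0.0.0/6 (76.0.0.0 - 79.255.255.255)
  78.0.0.0/7 (78.0.0.0 - 79.255.255.255)
  79.192.0.0/11 (79.192.0.0 - 79.223.255.255)
  79.208.0.0/12 (79.208.0.0 - 79.223.255.255)
  79.220.0.0/14 (79.220.0.0 - 79.223.255.255)
Total matching entries: 5.

5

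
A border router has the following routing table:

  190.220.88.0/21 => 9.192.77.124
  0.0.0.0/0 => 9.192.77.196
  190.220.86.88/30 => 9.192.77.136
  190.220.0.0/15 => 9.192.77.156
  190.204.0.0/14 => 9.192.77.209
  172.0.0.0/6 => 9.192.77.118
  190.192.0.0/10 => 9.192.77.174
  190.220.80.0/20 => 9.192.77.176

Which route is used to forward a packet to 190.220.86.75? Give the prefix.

190.220.80.0/20

Entries matching 190.220.86.75:
  0.0.0.0/0 (default, matches everything)
  190.192.0.0/10 (190.192.0.0 - 190.255.255.255)
  190.220.0.0/15 (190.220.0.0 - 190.221.255.255)
  190.220.80.0/20 (190.220.80.0 - 190.220.95.255)
Most specific is 190.220.80.0/20.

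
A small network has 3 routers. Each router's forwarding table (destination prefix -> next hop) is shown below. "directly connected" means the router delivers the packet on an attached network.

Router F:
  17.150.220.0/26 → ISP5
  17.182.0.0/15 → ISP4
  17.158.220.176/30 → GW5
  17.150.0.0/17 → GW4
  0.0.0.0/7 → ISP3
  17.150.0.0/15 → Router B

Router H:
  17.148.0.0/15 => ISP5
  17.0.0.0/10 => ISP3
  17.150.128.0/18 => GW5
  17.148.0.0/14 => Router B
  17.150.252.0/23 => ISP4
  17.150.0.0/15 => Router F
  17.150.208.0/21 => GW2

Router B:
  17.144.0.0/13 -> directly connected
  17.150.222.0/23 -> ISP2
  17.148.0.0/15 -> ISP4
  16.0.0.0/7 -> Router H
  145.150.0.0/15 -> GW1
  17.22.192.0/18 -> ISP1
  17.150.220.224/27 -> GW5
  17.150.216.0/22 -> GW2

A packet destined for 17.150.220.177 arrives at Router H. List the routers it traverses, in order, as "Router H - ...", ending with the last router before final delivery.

At Router H: longest match for 17.150.220.177 is 17.150.0.0/15 -> Router F
At Router F: longest match for 17.150.220.177 is 17.150.0.0/15 -> Router B
At Router B: longest match for 17.150.220.177 is 17.144.0.0/13 -> directly connected

Router H - Router F - Router B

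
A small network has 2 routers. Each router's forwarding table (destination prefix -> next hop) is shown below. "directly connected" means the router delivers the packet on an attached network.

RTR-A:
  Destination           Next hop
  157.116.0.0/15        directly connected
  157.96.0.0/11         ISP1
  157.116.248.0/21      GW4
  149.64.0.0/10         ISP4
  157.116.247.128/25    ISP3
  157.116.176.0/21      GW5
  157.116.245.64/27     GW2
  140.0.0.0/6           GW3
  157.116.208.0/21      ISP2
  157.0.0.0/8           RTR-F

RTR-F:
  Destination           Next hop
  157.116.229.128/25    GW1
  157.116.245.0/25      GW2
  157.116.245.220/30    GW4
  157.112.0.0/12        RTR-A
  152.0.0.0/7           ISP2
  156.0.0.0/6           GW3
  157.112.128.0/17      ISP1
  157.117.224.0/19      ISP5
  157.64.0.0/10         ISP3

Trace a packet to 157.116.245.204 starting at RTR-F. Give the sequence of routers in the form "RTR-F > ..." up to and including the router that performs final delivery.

At RTR-F: longest match for 157.116.245.204 is 157.112.0.0/12 -> RTR-A
At RTR-A: longest match for 157.116.245.204 is 157.116.0.0/15 -> directly connected

RTR-F > RTR-A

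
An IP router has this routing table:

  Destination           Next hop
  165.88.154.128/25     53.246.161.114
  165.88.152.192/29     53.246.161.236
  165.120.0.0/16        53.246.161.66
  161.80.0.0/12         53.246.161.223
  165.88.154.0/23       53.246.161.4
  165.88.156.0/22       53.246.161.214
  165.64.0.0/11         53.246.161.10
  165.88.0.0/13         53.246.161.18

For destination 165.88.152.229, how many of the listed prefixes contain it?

Prefixes containing 165.88.152.229:
  165.64.0.0/11 (165.64.0.0 - 165.95.255.255)
  165.88.0.0/13 (165.88.0.0 - 165.95.255.255)
Total matching entries: 2.

2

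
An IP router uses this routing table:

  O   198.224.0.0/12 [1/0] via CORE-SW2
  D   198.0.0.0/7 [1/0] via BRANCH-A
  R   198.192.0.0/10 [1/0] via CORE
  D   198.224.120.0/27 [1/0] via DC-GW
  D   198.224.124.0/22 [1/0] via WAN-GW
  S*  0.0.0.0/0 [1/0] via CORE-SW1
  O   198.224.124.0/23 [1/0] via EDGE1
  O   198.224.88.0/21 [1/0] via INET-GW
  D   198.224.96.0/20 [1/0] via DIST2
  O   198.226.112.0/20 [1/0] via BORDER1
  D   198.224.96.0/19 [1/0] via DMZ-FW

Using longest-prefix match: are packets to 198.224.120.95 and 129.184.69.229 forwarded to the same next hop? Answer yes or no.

no

198.224.120.95: longest match 198.224.96.0/19 -> DMZ-FW
129.184.69.229: longest match 0.0.0.0/0 -> CORE-SW1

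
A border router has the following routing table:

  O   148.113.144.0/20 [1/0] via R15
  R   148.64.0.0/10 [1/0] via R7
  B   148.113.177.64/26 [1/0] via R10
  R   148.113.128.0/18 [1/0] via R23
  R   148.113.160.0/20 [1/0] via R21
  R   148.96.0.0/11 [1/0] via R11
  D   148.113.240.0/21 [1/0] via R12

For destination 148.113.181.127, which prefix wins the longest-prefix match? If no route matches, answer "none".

148.113.128.0/18

Entries matching 148.113.181.127:
  148.64.0.0/10 (148.64.0.0 - 148.127.255.255)
  148.96.0.0/11 (148.96.0.0 - 148.127.255.255)
  148.113.128.0/18 (148.113.128.0 - 148.113.191.255)
Most specific is 148.113.128.0/18.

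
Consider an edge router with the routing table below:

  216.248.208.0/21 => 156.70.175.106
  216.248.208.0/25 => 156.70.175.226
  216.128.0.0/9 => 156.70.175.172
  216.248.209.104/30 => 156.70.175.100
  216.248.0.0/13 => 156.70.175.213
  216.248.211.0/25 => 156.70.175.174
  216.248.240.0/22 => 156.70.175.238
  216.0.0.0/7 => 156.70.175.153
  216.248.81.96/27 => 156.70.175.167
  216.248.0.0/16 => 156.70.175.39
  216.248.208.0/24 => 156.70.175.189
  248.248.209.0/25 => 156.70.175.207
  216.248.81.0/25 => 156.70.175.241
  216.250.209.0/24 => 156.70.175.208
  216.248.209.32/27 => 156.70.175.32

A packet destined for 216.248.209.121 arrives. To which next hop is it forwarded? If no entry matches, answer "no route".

Routes whose prefix contains 216.248.209.121:
  216.0.0.0/7 (216.0.0.0 - 217.255.255.255) -> 156.70.175.153
  216.128.0.0/9 (216.128.0.0 - 216.255.255.255) -> 156.70.175.172
  216.248.0.0/13 (216.248.0.0 - 216.255.255.255) -> 156.70.175.213
  216.248.0.0/16 (216.248.0.0 - 216.248.255.255) -> 156.70.175.39
  216.248.208.0/21 (216.248.208.0 - 216.248.215.255) -> 156.70.175.106
More-specific entries that do NOT match:
  216.248.209.104/30 (216.248.209.104 - 216.248.209.107) does not contain 216.248.209.121
  216.248.81.96/27 (216.248.81.96 - 216.248.81.127) does not contain 216.248.209.121
  216.248.209.32/27 (216.248.209.32 - 216.248.209.63) does not contain 216.248.209.121
  216.248.208.0/25 (216.248.208.0 - 216.248.208.127) does not contain 216.248.209.121
  216.248.211.0/25 (216.248.211.0 - 216.248.211.127) does not contain 216.248.209.121
  248.248.209.0/25 (248.248.209.0 - 248.248.209.127) does not contain 216.248.209.121
  216.248.81.0/25 (216.248.81.0 - 216.248.81.127) does not contain 216.248.209.121
  216.248.208.0/24 (216.248.208.0 - 216.248.208.255) does not contain 216.248.209.121
  216.250.209.0/24 (216.250.209.0 - 216.250.209.255) does not contain 216.248.209.121
  216.248.240.0/22 (216.248.240.0 - 216.248.243.255) does not contain 216.248.209.121
Longest matching prefix is /21 -> next hop 156.70.175.106.

156.70.175.106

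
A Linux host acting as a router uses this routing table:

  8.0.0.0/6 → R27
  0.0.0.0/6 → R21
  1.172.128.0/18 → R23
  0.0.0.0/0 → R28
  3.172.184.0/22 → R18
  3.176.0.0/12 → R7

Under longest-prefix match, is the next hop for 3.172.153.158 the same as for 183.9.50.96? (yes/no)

3.172.153.158: longest match 0.0.0.0/6 -> R21
183.9.50.96: longest match 0.0.0.0/0 -> R28

no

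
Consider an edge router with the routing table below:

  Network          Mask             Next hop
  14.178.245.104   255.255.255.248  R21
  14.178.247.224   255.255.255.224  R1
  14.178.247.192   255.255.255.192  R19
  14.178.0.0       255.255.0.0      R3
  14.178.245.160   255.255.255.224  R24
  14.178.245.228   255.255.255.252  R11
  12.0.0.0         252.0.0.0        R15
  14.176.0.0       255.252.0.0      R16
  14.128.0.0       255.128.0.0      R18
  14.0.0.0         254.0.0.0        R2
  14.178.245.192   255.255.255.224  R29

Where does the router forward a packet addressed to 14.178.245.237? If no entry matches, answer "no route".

Routes whose prefix contains 14.178.245.237:
  12.0.0.0/6 (12.0.0.0 - 15.255.255.255) -> R15
  14.0.0.0/7 (14.0.0.0 - 15.255.255.255) -> R2
  14.128.0.0/9 (14.128.0.0 - 14.255.255.255) -> R18
  14.176.0.0/14 (14.176.0.0 - 14.179.255.255) -> R16
  14.178.0.0/16 (14.178.0.0 - 14.178.255.255) -> R3
More-specific entries that do NOT match:
  14.178.245.228/30 (14.178.245.228 - 14.178.245.231) does not contain 14.178.245.237
  14.178.245.104/29 (14.178.245.104 - 14.178.245.111) does not contain 14.178.245.237
  14.178.247.224/27 (14.178.247.224 - 14.178.247.255) does not contain 14.178.245.237
  14.178.245.160/27 (14.178.245.160 - 14.178.245.191) does not contain 14.178.245.237
  14.178.245.192/27 (14.178.245.192 - 14.178.245.223) does not contain 14.178.245.237
  14.178.247.192/26 (14.178.247.192 - 14.178.247.255) does not contain 14.178.245.237
Longest matching prefix is /16 -> next hop R3.

R3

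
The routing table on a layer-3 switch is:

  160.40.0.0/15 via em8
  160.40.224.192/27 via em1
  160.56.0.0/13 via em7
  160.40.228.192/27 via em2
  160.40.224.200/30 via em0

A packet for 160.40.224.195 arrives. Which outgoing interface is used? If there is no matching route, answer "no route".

em1

Routes whose prefix contains 160.40.224.195:
  160.40.0.0/15 (160.40.0.0 - 160.41.255.255) -> em8
  160.40.224.192/27 (160.40.224.192 - 160.40.224.223) -> em1
More-specific entries that do NOT match:
  160.40.224.200/30 (160.40.224.200 - 160.40.224.203) does not contain 160.40.224.195
Longest matching prefix is /27 -> interface em1.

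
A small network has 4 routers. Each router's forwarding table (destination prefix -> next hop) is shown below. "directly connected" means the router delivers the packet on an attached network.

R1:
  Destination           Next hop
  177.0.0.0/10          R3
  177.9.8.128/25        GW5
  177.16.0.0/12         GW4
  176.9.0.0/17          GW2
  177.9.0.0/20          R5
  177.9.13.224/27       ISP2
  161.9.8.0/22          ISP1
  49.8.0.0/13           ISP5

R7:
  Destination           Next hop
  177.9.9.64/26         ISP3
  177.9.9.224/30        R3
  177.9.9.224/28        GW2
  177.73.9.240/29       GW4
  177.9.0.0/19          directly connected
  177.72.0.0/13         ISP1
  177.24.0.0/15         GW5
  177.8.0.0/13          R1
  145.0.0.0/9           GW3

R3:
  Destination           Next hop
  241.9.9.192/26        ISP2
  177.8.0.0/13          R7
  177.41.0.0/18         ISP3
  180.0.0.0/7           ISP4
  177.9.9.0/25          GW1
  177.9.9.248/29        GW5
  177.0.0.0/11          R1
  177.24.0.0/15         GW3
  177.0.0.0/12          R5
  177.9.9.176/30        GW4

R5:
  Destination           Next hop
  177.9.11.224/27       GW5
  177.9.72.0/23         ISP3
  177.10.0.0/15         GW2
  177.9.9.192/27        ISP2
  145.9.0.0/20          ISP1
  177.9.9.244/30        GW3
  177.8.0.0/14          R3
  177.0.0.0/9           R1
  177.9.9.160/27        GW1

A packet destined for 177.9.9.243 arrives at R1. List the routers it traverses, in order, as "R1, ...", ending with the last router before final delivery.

At R1: longest match for 177.9.9.243 is 177.9.0.0/20 -> R5
At R5: longest match for 177.9.9.243 is 177.8.0.0/14 -> R3
At R3: longest match for 177.9.9.243 is 177.8.0.0/13 -> R7
At R7: longest match for 177.9.9.243 is 177.9.0.0/19 -> directly connected

R1, R5, R3, R7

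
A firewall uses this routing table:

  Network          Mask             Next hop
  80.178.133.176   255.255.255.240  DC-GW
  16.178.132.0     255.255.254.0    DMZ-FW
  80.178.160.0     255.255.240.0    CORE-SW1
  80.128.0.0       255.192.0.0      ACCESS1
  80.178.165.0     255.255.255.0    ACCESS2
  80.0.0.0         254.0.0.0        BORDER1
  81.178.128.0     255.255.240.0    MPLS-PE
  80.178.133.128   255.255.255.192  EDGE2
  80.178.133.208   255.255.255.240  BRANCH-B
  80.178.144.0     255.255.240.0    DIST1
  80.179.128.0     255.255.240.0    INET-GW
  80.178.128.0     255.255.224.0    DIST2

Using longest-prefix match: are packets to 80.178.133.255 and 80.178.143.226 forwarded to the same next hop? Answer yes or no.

80.178.133.255: longest match 80.178.128.0/19 -> DIST2
80.178.143.226: longest match 80.178.128.0/19 -> DIST2

yes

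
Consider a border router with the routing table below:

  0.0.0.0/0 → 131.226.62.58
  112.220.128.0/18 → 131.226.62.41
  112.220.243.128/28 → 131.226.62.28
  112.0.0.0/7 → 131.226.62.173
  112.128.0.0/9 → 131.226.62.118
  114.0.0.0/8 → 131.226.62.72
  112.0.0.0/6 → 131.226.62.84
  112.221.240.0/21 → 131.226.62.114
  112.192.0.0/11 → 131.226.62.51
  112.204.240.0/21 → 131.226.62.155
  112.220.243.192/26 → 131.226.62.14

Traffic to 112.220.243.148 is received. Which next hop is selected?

Routes whose prefix contains 112.220.243.148:
  0.0.0.0/0 (default, matches everything) -> 131.226.62.58
  112.0.0.0/6 (112.0.0.0 - 115.255.255.255) -> 131.226.62.84
  112.0.0.0/7 (112.0.0.0 - 113.255.255.255) -> 131.226.62.173
  112.128.0.0/9 (112.128.0.0 - 112.255.255.255) -> 131.226.62.118
  112.192.0.0/11 (112.192.0.0 - 112.223.255.255) -> 131.226.62.51
More-specific entries that do NOT match:
  112.220.243.128/28 (112.220.243.128 - 112.220.243.143) does not contain 112.220.243.148
  112.220.243.192/26 (112.220.243.192 - 112.220.243.255) does not contain 112.220.243.148
  112.221.240.0/21 (112.221.240.0 - 112.221.247.255) does not contain 112.220.243.148
  112.204.240.0/21 (112.204.240.0 - 112.204.247.255) does not contain 112.220.243.148
  112.220.128.0/18 (112.220.128.0 - 112.220.191.255) does not contain 112.220.243.148
Longest matching prefix is /11 -> next hop 131.226.62.51.

131.226.62.51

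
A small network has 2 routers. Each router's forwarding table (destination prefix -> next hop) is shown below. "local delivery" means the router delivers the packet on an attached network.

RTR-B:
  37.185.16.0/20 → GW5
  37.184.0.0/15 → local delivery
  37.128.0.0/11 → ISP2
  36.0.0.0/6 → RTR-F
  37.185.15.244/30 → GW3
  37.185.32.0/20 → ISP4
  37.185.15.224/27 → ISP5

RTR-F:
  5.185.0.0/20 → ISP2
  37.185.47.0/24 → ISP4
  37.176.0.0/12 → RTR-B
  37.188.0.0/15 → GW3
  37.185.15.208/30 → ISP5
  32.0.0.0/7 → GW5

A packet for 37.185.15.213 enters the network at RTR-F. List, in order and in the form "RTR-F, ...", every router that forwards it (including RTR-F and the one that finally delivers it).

At RTR-F: longest match for 37.185.15.213 is 37.176.0.0/12 -> RTR-B
At RTR-B: longest match for 37.185.15.213 is 37.184.0.0/15 -> local delivery

RTR-F, RTR-B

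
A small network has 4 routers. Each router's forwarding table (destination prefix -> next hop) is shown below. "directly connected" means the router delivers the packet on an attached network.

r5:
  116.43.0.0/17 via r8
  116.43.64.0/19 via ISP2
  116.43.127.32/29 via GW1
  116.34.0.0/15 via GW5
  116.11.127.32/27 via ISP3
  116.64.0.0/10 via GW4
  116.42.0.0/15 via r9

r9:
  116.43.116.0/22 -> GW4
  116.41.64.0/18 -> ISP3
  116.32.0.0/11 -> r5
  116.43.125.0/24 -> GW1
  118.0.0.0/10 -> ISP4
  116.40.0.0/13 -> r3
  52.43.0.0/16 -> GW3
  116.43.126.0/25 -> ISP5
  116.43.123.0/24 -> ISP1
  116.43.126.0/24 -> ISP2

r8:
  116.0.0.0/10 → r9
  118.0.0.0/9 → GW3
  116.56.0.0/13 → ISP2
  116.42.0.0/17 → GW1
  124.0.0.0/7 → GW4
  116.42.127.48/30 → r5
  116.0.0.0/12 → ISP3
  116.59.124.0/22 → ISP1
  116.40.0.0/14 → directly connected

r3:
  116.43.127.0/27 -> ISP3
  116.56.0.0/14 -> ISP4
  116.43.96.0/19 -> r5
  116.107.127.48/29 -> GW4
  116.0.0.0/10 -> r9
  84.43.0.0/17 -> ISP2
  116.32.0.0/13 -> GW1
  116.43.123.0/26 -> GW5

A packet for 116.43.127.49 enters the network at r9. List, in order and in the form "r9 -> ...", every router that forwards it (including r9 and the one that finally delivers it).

At r9: longest match for 116.43.127.49 is 116.40.0.0/13 -> r3
At r3: longest match for 116.43.127.49 is 116.43.96.0/19 -> r5
At r5: longest match for 116.43.127.49 is 116.43.0.0/17 -> r8
At r8: longest match for 116.43.127.49 is 116.40.0.0/14 -> directly connected

r9 -> r3 -> r5 -> r8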